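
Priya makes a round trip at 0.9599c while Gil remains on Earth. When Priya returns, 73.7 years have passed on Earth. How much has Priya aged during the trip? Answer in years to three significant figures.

τ = 20.7 years

γ = 1/√(1 − 0.9599²) = 1/√0.07859 = 3.567
Priya's clock measures proper time along the trip: τ = Δt/γ = 73.7/3.567 years.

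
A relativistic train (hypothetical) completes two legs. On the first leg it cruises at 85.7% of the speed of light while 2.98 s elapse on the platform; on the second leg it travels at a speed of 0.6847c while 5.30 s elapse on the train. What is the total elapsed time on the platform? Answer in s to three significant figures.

Δt = 10.3 s

Leg 1: 2.98 s is already measured on the platform.
Leg 2: γ = 1/√(1 − 0.6847²) = 1/√0.5312 = 1.372; Δt_2 = 1.372 × 5.30 = 7.272 s.
Total: 2.980 + 7.272 s.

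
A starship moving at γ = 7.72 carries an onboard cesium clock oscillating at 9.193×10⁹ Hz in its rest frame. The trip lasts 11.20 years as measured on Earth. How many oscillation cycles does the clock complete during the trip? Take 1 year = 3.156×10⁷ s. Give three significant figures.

γ = 7.72
The oscillator's own cycle count is N = f × τ where τ is the proper time on the ship. τ = Δt/γ = 11.20/7.720 = 1.451 years = 4.579×10⁷ s.
N = 9.193×10⁹ × 4.579×10⁷ = 4.209×10¹⁷.

N = 4.21×10¹⁷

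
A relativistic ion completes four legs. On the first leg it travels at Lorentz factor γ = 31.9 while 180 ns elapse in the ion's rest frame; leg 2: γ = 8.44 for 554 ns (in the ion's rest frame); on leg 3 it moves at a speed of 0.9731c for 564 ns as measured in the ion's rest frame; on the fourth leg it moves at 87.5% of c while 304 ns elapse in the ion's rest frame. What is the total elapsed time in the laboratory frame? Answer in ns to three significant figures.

Leg 1: γ = 31.9; Δt_1 = 31.90 × 180 = 5742 ns.
Leg 2: γ = 8.44; Δt_2 = 8.440 × 554 = 4676 ns.
Leg 3: γ = 1/√(1 − 0.9731²) = 1/√0.05308 = 4.341; Δt_3 = 4.341 × 564 = 2448 ns.
Leg 4: β = 0.875; γ = 1/√(1 − 0.875²) = 1/√0.2344 = 2.066; Δt_4 = 2.066 × 304 = 627.9 ns.
Total: 5742 + 4676 + 2448 + 627.9 ns.

Δt = 1.35×10⁴ ns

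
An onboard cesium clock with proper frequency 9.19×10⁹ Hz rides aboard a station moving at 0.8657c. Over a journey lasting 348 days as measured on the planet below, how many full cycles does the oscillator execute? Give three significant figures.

N = 1.38×10¹⁷

γ = 1/√(1 − 0.8657²) = 1/√0.2506 = 1.998
The oscillator's own cycle count is N = f × τ where τ is the proper time aboard the station. τ = Δt/γ = 348/1.998 = 174.2 days = 1.505×10⁷ s.
N = 9.19×10⁹ × 1.505×10⁷ = 1.383×10¹⁷.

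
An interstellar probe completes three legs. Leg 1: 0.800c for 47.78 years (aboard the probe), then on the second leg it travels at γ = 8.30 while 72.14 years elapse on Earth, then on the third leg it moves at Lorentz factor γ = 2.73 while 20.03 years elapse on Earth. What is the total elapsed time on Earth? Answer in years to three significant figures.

Δt = 172 years

Leg 1: γ = 1/√(1 − 0.800²) = 5/3 ≈ 1.667; Δt_1 = 1.667 × 47.78 = 79.63 years.
Leg 2: 72.14 years is already measured on Earth.
Leg 3: 20.03 years is already measured on Earth.
Total: 79.63 + 72.14 + 20.03 years.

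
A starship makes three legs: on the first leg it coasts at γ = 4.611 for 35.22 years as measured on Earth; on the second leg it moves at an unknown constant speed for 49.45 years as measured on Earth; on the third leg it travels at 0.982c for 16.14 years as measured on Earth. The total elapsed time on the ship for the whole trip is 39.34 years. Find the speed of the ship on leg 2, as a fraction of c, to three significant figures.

Leg 1: γ = 4.611; τ_1 = 35.22/4.611 = 7.638 years.
Leg 2: speed unknown; τ_2 = 49.45/γ_2.
Leg 3: γ = 1/√(1 − 0.982²) = 1/√0.03568 = 5.294; τ_3 = 16.14/5.294 = 3.049 years.
Total proper time: 7.638 + τ_2 + 3.049 = 39.34, so τ_2 = 39.34 − 10.69 = 28.65 years.
γ_2 = 49.45/28.65 = 1.726; β = √(1 − 1/γ²) = √0.6643.

β = 0.815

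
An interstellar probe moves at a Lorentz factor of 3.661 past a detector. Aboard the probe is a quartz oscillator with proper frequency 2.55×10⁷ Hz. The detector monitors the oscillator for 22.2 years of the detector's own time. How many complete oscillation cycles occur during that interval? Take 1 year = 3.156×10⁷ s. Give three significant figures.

γ = 3.661
During 22.2 years of lab time, the oscillator's proper time advances by τ = Δt/γ = 22.2/3.661 = 6.064 years = 1.914×10⁸ s.
N = f × τ = 2.55×10⁷ × 1.914×10⁸ = 4.880×10¹⁵.

N = 4.88×10¹⁵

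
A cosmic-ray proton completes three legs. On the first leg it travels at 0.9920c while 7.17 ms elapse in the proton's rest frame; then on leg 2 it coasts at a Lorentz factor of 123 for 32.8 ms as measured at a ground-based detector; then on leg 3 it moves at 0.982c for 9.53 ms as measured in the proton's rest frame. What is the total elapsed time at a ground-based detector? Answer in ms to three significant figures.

Δt = 140 ms

Leg 1: γ = 1/√(1 − 0.9920²) = 1/√0.01594 = 7.922; Δt_1 = 7.922 × 7.17 = 56.80 ms.
Leg 2: 32.8 ms is already measured at a ground-based detector.
Leg 3: γ = 1/√(1 − 0.982²) = 1/√0.03568 = 5.294; Δt_3 = 5.294 × 9.53 = 50.46 ms.
Total: 56.80 + 32.80 + 50.46 ms.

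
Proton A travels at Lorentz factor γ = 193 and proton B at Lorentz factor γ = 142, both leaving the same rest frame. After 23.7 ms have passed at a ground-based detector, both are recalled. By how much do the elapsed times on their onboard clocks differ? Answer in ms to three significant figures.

A: γ = 193; τ_A = 23.7/193.0 = 0.1228 ms.
B: γ = 142; τ_B = 23.7/142.0 = 0.1669 ms.

|τ_A − τ_B| = 0.0441 ms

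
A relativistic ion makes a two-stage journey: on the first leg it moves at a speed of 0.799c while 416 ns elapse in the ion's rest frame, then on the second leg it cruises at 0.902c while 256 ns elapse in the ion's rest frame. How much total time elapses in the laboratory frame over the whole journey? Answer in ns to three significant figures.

Δt = 1280 ns

Leg 1: γ = 1/√(1 − 0.799²) = 1/√0.3616 = 1.663; Δt_1 = 1.663 × 416 = 691.8 ns.
Leg 2: γ = 1/√(1 − 0.902²) = 1/√0.1864 = 2.316; Δt_2 = 2.316 × 256 = 593.0 ns.
Total: 691.8 + 593.0 ns.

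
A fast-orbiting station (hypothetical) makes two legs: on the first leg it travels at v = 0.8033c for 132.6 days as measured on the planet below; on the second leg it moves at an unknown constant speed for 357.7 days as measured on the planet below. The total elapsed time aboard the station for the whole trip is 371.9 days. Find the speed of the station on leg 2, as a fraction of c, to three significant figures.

β = 0.574

Leg 1: γ = 1/√(1 − 0.8033²) = 1/√0.3547 = 1.679; τ_1 = 132.6/1.679 = 78.97 days.
Leg 2: speed unknown; τ_2 = 357.7/γ_2.
Total proper time: 78.97 + τ_2 = 371.9, so τ_2 = 371.9 − 78.97 = 292.9 days.
γ_2 = 357.7/292.9 = 1.221; β = √(1 − 1/γ²) = √0.3294.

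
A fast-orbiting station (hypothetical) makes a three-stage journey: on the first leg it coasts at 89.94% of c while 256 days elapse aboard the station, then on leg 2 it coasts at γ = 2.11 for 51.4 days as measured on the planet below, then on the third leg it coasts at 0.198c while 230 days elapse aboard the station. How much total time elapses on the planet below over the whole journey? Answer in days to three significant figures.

Leg 1: β = 0.8994; γ = 1/√(1 − 0.8994²) = 1/√0.1911 = 2.288; Δt_1 = 2.288 × 256 = 585.6 days.
Leg 2: 51.4 days is already measured on the planet below.
Leg 3: γ = 1/√(1 − 0.198²) = 1/√0.9608 = 1.020; Δt_3 = 1.020 × 230 = 234.6 days.
Total: 585.6 + 51.40 + 234.6 days.

Δt = 872 days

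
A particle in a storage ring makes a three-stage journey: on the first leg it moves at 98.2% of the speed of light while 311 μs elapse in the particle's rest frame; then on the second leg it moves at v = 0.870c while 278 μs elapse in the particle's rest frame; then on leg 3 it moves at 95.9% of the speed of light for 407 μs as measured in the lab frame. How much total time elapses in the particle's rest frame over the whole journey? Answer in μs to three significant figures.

τ = 704 μs

Leg 1: 311 μs is already measured in the particle's rest frame.
Leg 2: 278 μs is already measured in the particle's rest frame.
Leg 3: β = 0.959; γ = 1/√(1 − 0.959²) = 1/√0.08032 = 3.529; τ_3 = 407/3.529 = 115.3 μs.
Total: 311.0 + 278.0 + 115.3 μs.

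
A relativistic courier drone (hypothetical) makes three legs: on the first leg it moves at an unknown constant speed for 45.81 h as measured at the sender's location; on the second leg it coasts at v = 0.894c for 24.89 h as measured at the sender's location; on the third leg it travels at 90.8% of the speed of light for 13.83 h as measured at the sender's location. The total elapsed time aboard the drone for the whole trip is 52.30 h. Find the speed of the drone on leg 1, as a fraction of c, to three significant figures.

Leg 1: speed unknown; τ_1 = 45.81/γ_1.
Leg 2: γ = 1/√(1 − 0.894²) = 1/√0.2008 = 2.232; τ_2 = 24.89/2.232 = 11.15 h.
Leg 3: β = 0.908; γ = 1/√(1 − 0.908²) = 1/√0.1755 = 2.387; τ_3 = 13.83/2.387 = 5.794 h.
Total proper time: τ_1 + 11.15 + 5.794 = 52.30, so τ_1 = 52.30 − 16.95 = 35.35 h.
γ_1 = 45.81/35.35 = 1.296; β = √(1 − 1/γ²) = √0.4044.

β = 0.636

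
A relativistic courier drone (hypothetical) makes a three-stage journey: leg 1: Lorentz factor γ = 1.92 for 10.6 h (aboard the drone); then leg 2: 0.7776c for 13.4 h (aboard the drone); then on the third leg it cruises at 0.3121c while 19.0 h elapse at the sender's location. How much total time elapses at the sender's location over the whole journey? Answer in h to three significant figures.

Leg 1: γ = 1.92; Δt_1 = 1.920 × 10.6 = 20.35 h.
Leg 2: γ = 1/√(1 − 0.7776²) = 1/√0.3953 = 1.590; Δt_2 = 1.590 × 13.4 = 21.31 h.
Leg 3: 19.0 h is already measured at the sender's location.
Total: 20.35 + 21.31 + 19.00 h.

Δt = 60.7 h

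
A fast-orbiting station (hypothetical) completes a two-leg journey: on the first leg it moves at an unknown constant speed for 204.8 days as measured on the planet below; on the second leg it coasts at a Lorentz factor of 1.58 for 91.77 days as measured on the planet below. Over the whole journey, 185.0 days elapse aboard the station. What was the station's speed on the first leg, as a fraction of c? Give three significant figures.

β = 0.785

Leg 1: speed unknown; τ_1 = 204.8/γ_1.
Leg 2: γ = 1.58; τ_2 = 91.77/1.580 = 58.08 days.
Total proper time: τ_1 + 58.08 = 185.0, so τ_1 = 185.0 − 58.08 = 126.9 days.
γ_1 = 204.8/126.9 = 1.614; β = √(1 − 1/γ²) = √0.6160.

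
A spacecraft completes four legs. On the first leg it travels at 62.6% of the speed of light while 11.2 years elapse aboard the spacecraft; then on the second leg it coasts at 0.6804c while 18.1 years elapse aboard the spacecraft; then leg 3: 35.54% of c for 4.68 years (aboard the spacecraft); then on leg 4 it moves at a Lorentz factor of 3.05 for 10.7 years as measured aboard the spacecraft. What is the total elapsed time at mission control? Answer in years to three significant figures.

Leg 1: β = 0.626; γ = 1/√(1 − 0.626²) = 1/√0.6081 = 1.282; Δt_1 = 1.282 × 11.2 = 14.36 years.
Leg 2: γ = 1/√(1 − 0.6804²) = 1/√0.5371 = 1.365; Δt_2 = 1.365 × 18.1 = 24.70 years.
Leg 3: β = 0.3554; γ = 1/√(1 − 0.3554²) = 1/√0.8737 = 1.070; Δt_3 = 1.070 × 4.68 = 5.007 years.
Leg 4: γ = 3.05; Δt_4 = 3.050 × 10.7 = 32.64 years.
Total: 14.36 + 24.70 + 5.007 + 32.64 years.

Δt = 76.7 years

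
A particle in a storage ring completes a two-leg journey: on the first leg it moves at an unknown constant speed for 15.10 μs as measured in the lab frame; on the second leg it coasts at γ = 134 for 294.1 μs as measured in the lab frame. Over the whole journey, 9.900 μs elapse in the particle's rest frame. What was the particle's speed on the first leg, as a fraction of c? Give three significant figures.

Leg 1: speed unknown; τ_1 = 15.10/γ_1.
Leg 2: γ = 134; τ_2 = 294.1/134.0 = 2.195 μs.
Total proper time: τ_1 + 2.195 = 9.900, so τ_1 = 9.900 − 2.195 = 7.705 μs.
γ_1 = 15.10/7.705 = 1.960; β = √(1 − 1/γ²) = √0.7396.

β = 0.860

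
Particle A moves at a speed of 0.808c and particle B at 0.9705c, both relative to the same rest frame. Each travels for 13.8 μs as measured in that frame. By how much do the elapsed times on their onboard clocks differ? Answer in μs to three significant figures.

|τ_A − τ_B| = 4.80 μs

A: γ = 1/√(1 − 0.808²) = 1/√0.3471 = 1.697; τ_A = 13.8/1.697 = 8.131 μs.
B: γ = 1/√(1 − 0.9705²) = 1/√0.05813 = 4.148; τ_B = 13.8/4.148 = 3.327 μs.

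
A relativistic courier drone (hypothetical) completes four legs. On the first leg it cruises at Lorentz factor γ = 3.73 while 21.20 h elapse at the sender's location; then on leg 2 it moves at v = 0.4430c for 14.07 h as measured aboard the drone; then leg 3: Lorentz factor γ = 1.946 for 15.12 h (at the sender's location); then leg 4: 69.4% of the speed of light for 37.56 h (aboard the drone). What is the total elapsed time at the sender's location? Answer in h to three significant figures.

Leg 1: 21.20 h is already measured at the sender's location.
Leg 2: γ = 1/√(1 − 0.4430²) = 1/√0.8038 = 1.115; Δt_2 = 1.115 × 14.07 = 15.69 h.
Leg 3: 15.12 h is already measured at the sender's location.
Leg 4: β = 0.694; γ = 1/√(1 − 0.694²) = 1/√0.5184 = 1.389; Δt_4 = 1.389 × 37.56 = 52.17 h.
Total: 21.20 + 15.69 + 15.12 + 52.17 h.

Δt = 104 h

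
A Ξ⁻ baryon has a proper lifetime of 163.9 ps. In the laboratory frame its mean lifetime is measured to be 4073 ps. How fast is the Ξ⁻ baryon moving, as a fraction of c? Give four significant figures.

γ = Δt/τ₀ = 4073/163.9 = 24.85
β = √(1 − 1/γ²) = √(1 − 0.001619) = √0.9984

β = 0.9992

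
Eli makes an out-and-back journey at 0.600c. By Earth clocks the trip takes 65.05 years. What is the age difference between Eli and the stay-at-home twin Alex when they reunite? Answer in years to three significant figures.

Δt − τ = 13.0 years

γ = 1/√(1 − 0.600²) = 5/4 = 1.250
Eli's elapsed proper time: τ = 65.05/1.250 = 52.04 years.
Age gap = Δt − τ = 65.05 − 52.04 years.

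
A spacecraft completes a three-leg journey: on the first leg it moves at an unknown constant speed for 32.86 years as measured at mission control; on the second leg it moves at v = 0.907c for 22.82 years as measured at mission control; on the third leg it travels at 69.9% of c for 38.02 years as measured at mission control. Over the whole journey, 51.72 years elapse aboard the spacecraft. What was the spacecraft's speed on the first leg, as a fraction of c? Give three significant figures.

Leg 1: speed unknown; τ_1 = 32.86/γ_1.
Leg 2: γ = 1/√(1 − 0.907²) = 1/√0.1774 = 2.375; τ_2 = 22.82/2.375 = 9.610 years.
Leg 3: β = 0.699; γ = 1/√(1 − 0.699²) = 1/√0.5114 = 1.398; τ_3 = 38.02/1.398 = 27.19 years.
Total proper time: τ_1 + 9.610 + 27.19 = 51.72, so τ_1 = 51.72 − 36.80 = 14.92 years.
γ_1 = 32.86/14.92 = 2.202; β = √(1 − 1/γ²) = √0.7938.

β = 0.891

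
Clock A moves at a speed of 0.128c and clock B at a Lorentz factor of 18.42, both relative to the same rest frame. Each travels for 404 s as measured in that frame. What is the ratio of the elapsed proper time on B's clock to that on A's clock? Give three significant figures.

τ_B/τ_A = 0.0547

A: γ = 1/√(1 − 0.128²) = 1/√0.9836 = 1.008. B: γ = 18.42.
τ_A/τ_B = γ_B/γ_A = 18.42/1.008 = 18.27, so τ_B/τ_A = 0.05474.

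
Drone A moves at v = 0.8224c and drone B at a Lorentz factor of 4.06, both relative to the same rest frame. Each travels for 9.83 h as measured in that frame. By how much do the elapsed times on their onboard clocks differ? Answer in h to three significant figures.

A: γ = 1/√(1 − 0.8224²) = 1/√0.3237 = 1.758; τ_A = 9.83/1.758 = 5.592 h.
B: γ = 4.06; τ_B = 9.83/4.060 = 2.421 h.

|τ_A − τ_B| = 3.17 h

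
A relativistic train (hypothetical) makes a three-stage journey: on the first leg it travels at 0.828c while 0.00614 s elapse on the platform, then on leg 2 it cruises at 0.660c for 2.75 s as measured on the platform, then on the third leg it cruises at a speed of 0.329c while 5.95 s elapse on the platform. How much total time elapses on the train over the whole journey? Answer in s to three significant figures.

Leg 1: γ = 1/√(1 − 0.828²) = 1/√0.3144 = 1.783; τ_1 = 0.00614/1.783 = 0.003443 s.
Leg 2: γ = 1/√(1 − 0.660²) = 1/√0.5644 = 1.331; τ_2 = 2.75/1.331 = 2.066 s.
Leg 3: γ = 1/√(1 − 0.329²) = 1/√0.8918 = 1.059; τ_3 = 5.95/1.059 = 5.619 s.
Total: 0.003443 + 2.066 + 5.619 s.

τ = 7.69 s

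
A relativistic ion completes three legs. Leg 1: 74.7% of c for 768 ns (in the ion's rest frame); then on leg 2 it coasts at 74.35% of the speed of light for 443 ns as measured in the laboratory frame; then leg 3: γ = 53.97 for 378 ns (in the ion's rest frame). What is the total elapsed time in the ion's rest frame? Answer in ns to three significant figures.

τ = 1440 ns

Leg 1: 768 ns is already measured in the ion's rest frame.
Leg 2: β = 0.7435; γ = 1/√(1 − 0.7435²) = 1/√0.4472 = 1.495; τ_2 = 443/1.495 = 296.3 ns.
Leg 3: 378 ns is already measured in the ion's rest frame.
Total: 768.0 + 296.3 + 378.0 ns.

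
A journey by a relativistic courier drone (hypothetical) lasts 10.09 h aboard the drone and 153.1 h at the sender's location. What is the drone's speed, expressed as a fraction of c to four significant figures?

The proper time is measured aboard the drone (both events occur at the drone's location); Δt is measured at the sender's location. γ = Δt/τ = 153.1/10.09 = 15.17.
β = √(1 − 1/γ²) = √(1 − 0.004343) = √0.9957

v = 0.9978c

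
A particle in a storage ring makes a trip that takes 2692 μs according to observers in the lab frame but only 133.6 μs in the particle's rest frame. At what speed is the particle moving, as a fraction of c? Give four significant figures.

v = 0.9988c

The proper time is measured in the particle's rest frame (both events occur at the particle's location); Δt is measured in the lab frame. γ = Δt/τ = 2692/133.6 = 20.15.
β = √(1 − 1/γ²) = √(1 − 0.002463) = √0.9975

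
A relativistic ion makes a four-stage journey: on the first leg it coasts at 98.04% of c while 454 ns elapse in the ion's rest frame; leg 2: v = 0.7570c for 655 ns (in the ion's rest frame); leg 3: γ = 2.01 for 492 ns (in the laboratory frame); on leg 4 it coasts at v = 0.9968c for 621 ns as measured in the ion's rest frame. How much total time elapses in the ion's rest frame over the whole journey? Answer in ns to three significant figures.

τ = 1970 ns

Leg 1: 454 ns is already measured in the ion's rest frame.
Leg 2: 655 ns is already measured in the ion's rest frame.
Leg 3: γ = 2.01; τ_3 = 492/2.010 = 244.8 ns.
Leg 4: 621 ns is already measured in the ion's rest frame.
Total: 454.0 + 655.0 + 244.8 + 621.0 ns.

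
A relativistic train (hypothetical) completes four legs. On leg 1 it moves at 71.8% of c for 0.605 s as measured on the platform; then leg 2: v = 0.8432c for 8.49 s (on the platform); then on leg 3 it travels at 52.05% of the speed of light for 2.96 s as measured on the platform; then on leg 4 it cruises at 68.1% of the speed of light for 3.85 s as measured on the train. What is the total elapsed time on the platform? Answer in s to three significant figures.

Δt = 17.3 s

Leg 1: 0.605 s is already measured on the platform.
Leg 2: 8.49 s is already measured on the platform.
Leg 3: 2.96 s is already measured on the platform.
Leg 4: β = 0.681; γ = 1/√(1 − 0.681²) = 1/√0.5362 = 1.366; Δt_4 = 1.366 × 3.85 = 5.258 s.
Total: 0.6050 + 8.490 + 2.960 + 5.258 s.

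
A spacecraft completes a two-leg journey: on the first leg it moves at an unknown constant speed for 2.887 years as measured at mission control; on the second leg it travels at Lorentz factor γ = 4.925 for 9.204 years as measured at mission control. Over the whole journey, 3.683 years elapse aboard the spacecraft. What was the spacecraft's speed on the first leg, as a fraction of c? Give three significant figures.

Leg 1: speed unknown; τ_1 = 2.887/γ_1.
Leg 2: γ = 4.925; τ_2 = 9.204/4.925 = 1.869 years.
Total proper time: τ_1 + 1.869 = 3.683, so τ_1 = 3.683 − 1.869 = 1.814 years.
γ_1 = 2.887/1.814 = 1.591; β = √(1 − 1/γ²) = √0.6051.

β = 0.778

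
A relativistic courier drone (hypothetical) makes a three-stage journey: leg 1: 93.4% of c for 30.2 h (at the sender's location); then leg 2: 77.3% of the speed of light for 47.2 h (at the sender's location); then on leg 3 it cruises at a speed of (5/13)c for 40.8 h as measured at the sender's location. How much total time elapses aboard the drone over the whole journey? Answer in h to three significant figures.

τ = 78.4 h

Leg 1: β = 0.934; γ = 1/√(1 − 0.934²) = 1/√0.1276 = 2.799; τ_1 = 30.2/2.799 = 10.79 h.
Leg 2: β = 0.773; γ = 1/√(1 − 0.773²) = 1/√0.4025 = 1.576; τ_2 = 47.2/1.576 = 29.94 h.
Leg 3: γ = 1/√(1 − (5/13)²) = 13/12 ≈ 1.083; τ_3 = 40.8/1.083 = 37.66 h.
Total: 10.79 + 29.94 + 37.66 h.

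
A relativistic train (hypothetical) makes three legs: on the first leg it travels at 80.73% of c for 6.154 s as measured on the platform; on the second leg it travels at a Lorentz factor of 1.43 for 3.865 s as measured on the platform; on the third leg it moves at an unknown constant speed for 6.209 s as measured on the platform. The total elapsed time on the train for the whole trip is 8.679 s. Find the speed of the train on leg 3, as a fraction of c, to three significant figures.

β = 0.926

Leg 1: β = 0.8073; γ = 1/√(1 − 0.8073²) = 1/√0.3483 = 1.695; τ_1 = 6.154/1.695 = 3.632 s.
Leg 2: γ = 1.43; τ_2 = 3.865/1.430 = 2.703 s.
Leg 3: speed unknown; τ_3 = 6.209/γ_3.
Total proper time: 3.632 + 2.703 + τ_3 = 8.679, so τ_3 = 8.679 − 6.335 = 2.344 s.
γ_3 = 6.209/2.344 = 2.648; β = √(1 − 1/γ²) = √0.8574.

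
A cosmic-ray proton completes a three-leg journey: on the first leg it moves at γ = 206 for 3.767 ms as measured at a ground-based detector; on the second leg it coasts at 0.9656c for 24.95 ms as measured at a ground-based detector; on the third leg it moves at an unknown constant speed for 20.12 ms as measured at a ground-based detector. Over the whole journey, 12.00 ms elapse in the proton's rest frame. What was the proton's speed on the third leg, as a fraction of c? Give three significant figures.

Leg 1: γ = 206; τ_1 = 3.767/206.0 = 0.01829 ms.
Leg 2: γ = 1/√(1 − 0.9656²) = 1/√0.06762 = 3.846; τ_2 = 24.95/3.846 = 6.488 ms.
Leg 3: speed unknown; τ_3 = 20.12/γ_3.
Total proper time: 0.01829 + 6.488 + τ_3 = 12.00, so τ_3 = 12.00 − 6.506 = 5.494 ms.
γ_3 = 20.12/5.494 = 3.662; β = √(1 − 1/γ²) = √0.9254.

β = 0.962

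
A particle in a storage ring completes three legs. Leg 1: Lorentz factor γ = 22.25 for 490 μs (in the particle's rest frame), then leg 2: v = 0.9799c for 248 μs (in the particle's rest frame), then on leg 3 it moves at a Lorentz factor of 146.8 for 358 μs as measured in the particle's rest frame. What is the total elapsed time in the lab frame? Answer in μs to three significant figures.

Leg 1: γ = 22.25; Δt_1 = 22.25 × 490 = 1.090×10⁴ μs.
Leg 2: γ = 1/√(1 − 0.9799²) = 1/√0.03980 = 5.013; Δt_2 = 5.013 × 248 = 1243 μs.
Leg 3: γ = 146.8; Δt_3 = 146.8 × 358 = 5.255×10⁴ μs.
Total: 1.090×10⁴ + 1243 + 5.255×10⁴ μs.

Δt = 6.47×10⁴ μs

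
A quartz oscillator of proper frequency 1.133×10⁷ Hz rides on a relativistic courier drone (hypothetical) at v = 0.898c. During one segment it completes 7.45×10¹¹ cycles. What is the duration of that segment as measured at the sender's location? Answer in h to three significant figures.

Δt = 41.5 h

γ = 1/√(1 − 0.898²) = 1/√0.1936 = 2.273
Proper time for N cycles: τ = N/f = 7.45×10¹¹/(1.133×10⁷) = 6.575×10⁴ s = 18.27 h.
Lab-frame duration Δt = γτ = 2.273 × 18.27 = 41.51 h.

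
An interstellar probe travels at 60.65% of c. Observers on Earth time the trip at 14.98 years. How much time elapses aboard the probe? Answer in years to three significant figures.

β = 0.6065; γ = 1/√(1 − 0.6065²) = 1/√0.6322 = 1.258
The interval measured on Earth is the dilated one; the clock aboard the probe measures the proper time τ = Δt/γ = 14.98/1.258 years.

τ = 11.9 years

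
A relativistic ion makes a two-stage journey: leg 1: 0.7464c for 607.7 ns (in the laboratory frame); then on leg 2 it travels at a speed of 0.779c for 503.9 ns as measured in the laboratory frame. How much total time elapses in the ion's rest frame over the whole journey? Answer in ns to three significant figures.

τ = 720 ns

Leg 1: γ = 1/√(1 − 0.7464²) = 1/√0.4429 = 1.503; τ_1 = 607.7/1.503 = 404.4 ns.
Leg 2: γ = 1/√(1 − 0.779²) = 1/√0.3932 = 1.595; τ_2 = 503.9/1.595 = 316.0 ns.
Total: 404.4 + 316.0 ns.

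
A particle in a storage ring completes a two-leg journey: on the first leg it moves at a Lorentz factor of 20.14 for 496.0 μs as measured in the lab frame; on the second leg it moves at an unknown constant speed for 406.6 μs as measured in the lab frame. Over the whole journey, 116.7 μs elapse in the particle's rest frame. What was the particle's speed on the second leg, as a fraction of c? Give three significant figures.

Leg 1: γ = 20.14; τ_1 = 496.0/20.14 = 24.63 μs.
Leg 2: speed unknown; τ_2 = 406.6/γ_2.
Total proper time: 24.63 + τ_2 = 116.7, so τ_2 = 116.7 − 24.63 = 92.07 μs.
γ_2 = 406.6/92.07 = 4.416; β = √(1 − 1/γ²) = √0.9487.

β = 0.974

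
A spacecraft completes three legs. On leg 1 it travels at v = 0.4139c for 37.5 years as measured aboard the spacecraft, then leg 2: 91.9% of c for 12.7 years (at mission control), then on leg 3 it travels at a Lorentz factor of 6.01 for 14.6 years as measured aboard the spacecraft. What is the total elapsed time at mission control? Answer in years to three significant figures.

Δt = 142 years

Leg 1: γ = 1/√(1 − 0.4139²) = 1/√0.8287 = 1.099; Δt_1 = 1.099 × 37.5 = 41.19 years.
Leg 2: 12.7 years is already measured at mission control.
Leg 3: γ = 6.01; Δt_3 = 6.010 × 14.6 = 87.75 years.
Total: 41.19 + 12.70 + 87.75 years.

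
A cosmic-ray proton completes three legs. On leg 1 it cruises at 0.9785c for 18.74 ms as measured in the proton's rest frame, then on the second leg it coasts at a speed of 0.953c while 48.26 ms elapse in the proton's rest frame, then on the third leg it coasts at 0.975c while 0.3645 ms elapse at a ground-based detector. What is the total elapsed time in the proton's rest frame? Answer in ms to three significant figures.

τ = 67.1 ms

Leg 1: 18.74 ms is already measured in the proton's rest frame.
Leg 2: 48.26 ms is already measured in the proton's rest frame.
Leg 3: γ = 1/√(1 − 0.975²) = 1/√0.04938 = 4.500; τ_3 = 0.3645/4.500 = 0.08099 ms.
Total: 18.74 + 48.26 + 0.08099 ms.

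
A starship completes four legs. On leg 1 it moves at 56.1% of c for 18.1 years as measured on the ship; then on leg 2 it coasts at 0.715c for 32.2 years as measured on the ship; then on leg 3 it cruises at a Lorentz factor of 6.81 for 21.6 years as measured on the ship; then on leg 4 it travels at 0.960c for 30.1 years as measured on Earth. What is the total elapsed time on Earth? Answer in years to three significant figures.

Δt = 245 years

Leg 1: β = 0.561; γ = 1/√(1 − 0.561²) = 1/√0.6853 = 1.208; Δt_1 = 1.208 × 18.1 = 21.86 years.
Leg 2: γ = 1/√(1 − 0.715²) = 1/√0.4888 = 1.430; Δt_2 = 1.430 × 32.2 = 46.06 years.
Leg 3: γ = 6.81; Δt_3 = 6.810 × 21.6 = 147.1 years.
Leg 4: 30.1 years is already measured on Earth.
Total: 21.86 + 46.06 + 147.1 + 30.10 years.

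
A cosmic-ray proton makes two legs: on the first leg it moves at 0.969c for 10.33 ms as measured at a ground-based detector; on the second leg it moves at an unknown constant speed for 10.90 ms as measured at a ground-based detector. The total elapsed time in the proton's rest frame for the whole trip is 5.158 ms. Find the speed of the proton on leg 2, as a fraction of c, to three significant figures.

Leg 1: γ = 1/√(1 − 0.969²) = 1/√0.06104 = 4.048; τ_1 = 10.33/4.048 = 2.552 ms.
Leg 2: speed unknown; τ_2 = 10.90/γ_2.
Total proper time: 2.552 + τ_2 = 5.158, so τ_2 = 5.158 − 2.552 = 2.606 ms.
γ_2 = 10.90/2.606 = 4.183; β = √(1 − 1/γ²) = √0.9428.

β = 0.971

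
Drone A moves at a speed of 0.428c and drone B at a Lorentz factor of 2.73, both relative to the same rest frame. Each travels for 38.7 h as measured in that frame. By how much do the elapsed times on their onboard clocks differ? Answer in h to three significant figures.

|τ_A − τ_B| = 20.8 h

A: γ = 1/√(1 − 0.428²) = 1/√0.8168 = 1.106; τ_A = 38.7/1.106 = 34.98 h.
B: γ = 2.73; τ_B = 38.7/2.730 = 14.18 h.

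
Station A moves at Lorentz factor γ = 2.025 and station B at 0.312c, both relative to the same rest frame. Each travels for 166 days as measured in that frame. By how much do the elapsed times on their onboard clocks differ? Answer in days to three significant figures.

|τ_A − τ_B| = 75.7 days

A: γ = 2.025; τ_A = 166/2.025 = 81.98 days.
B: γ = 1/√(1 − 0.312²) = 1/√0.9027 = 1.053; τ_B = 166/1.053 = 157.7 days.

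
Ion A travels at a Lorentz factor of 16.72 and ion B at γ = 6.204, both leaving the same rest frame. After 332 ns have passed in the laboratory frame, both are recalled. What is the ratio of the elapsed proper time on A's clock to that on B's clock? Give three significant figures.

τ_A/τ_B = 0.371

A: γ = 16.72. B: γ = 6.204.
τ_A/τ_B = γ_B/γ_A = 6.204/16.72 = 0.3711, so τ_A/τ_B = 0.3711.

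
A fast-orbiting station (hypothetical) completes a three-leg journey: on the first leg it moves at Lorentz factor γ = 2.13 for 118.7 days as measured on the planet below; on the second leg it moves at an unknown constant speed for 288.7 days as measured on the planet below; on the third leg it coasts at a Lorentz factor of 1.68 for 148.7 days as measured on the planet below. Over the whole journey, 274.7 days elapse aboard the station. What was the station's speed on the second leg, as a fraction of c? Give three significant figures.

β = 0.892

Leg 1: γ = 2.13; τ_1 = 118.7/2.130 = 55.73 days.
Leg 2: speed unknown; τ_2 = 288.7/γ_2.
Leg 3: γ = 1.68; τ_3 = 148.7/1.680 = 88.51 days.
Total proper time: 55.73 + τ_2 + 88.51 = 274.7, so τ_2 = 274.7 − 144.2 = 130.5 days.
γ_2 = 288.7/130.5 = 2.213; β = √(1 − 1/γ²) = √0.7958.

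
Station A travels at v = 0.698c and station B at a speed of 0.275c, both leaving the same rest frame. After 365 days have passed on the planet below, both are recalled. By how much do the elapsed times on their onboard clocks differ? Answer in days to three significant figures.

|τ_A − τ_B| = 89.6 days

A: γ = 1/√(1 − 0.698²) = 1/√0.5128 = 1.396; τ_A = 365/1.396 = 261.4 days.
B: γ = 1/√(1 − 0.275²) = 1/√0.9244 = 1.040; τ_B = 365/1.040 = 350.9 days.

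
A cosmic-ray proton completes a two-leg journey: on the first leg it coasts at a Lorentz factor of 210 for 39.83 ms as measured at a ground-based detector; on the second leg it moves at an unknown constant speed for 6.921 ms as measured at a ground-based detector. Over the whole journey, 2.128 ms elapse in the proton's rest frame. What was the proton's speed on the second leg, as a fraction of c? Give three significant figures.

Leg 1: γ = 210; τ_1 = 39.83/210.0 = 0.1897 ms.
Leg 2: speed unknown; τ_2 = 6.921/γ_2.
Total proper time: 0.1897 + τ_2 = 2.128, so τ_2 = 2.128 − 0.1897 = 1.938 ms.
γ_2 = 6.921/1.938 = 3.571; β = √(1 − 1/γ²) = √0.9216.

β = 0.960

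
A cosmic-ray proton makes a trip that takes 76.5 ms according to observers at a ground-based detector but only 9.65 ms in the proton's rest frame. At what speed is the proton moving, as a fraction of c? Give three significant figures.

The proper time is measured in the proton's rest frame (both events occur at the proton's location); Δt is measured at a ground-based detector. γ = Δt/τ = 76.5/9.65 = 7.927.
β = √(1 − 1/γ²) = √(1 − 0.01591) = √0.9841

β = 0.992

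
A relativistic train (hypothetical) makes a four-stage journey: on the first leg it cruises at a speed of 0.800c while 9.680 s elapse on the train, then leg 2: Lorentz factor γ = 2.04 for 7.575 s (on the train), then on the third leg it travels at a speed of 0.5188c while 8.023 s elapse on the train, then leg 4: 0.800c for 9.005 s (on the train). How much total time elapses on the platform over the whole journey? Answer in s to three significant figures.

Leg 1: γ = 1/√(1 − 0.800²) = 1/√0.3600 = 1.667; Δt_1 = 1.667 × 9.680 = 16.13 s.
Leg 2: γ = 2.04; Δt_2 = 2.040 × 7.575 = 15.45 s.
Leg 3: γ = 1/√(1 − 0.5188²) = 1/√0.7308 = 1.170; Δt_3 = 1.170 × 8.023 = 9.385 s.
Leg 4: γ = 1/√(1 − 0.800²) = 5/3 ≈ 1.667; Δt_4 = 1.667 × 9.005 = 15.01 s.
Total: 16.13 + 15.45 + 9.385 + 15.01 s.

Δt = 56.0 s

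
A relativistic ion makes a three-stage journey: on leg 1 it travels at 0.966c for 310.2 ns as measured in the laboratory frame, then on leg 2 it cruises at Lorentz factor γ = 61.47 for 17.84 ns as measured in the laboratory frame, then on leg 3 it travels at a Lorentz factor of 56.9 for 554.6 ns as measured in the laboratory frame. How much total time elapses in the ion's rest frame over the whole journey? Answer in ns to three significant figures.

τ = 90.2 ns

Leg 1: γ = 1/√(1 − 0.966²) = 1/√0.06684 = 3.868; τ_1 = 310.2/3.868 = 80.20 ns.
Leg 2: γ = 61.47; τ_2 = 17.84/61.47 = 0.2902 ns.
Leg 3: γ = 56.9; τ_3 = 554.6/56.90 = 9.747 ns.
Total: 80.20 + 0.2902 + 9.747 ns.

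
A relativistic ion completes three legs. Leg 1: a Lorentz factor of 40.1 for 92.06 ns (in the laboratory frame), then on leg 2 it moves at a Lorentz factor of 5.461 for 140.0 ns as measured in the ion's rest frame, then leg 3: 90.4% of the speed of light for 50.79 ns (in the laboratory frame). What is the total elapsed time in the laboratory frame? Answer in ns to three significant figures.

Δt = 907 ns

Leg 1: 92.06 ns is already measured in the laboratory frame.
Leg 2: γ = 5.461; Δt_2 = 5.461 × 140.0 = 764.5 ns.
Leg 3: 50.79 ns is already measured in the laboratory frame.
Total: 92.06 + 764.5 + 50.79 ns.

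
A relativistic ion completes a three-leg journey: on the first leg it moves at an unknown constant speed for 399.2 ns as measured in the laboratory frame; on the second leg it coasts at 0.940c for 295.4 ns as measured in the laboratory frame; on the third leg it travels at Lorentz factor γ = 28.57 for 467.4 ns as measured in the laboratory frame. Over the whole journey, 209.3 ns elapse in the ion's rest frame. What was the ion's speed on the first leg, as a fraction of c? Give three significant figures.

β = 0.973

Leg 1: speed unknown; τ_1 = 399.2/γ_1.
Leg 2: γ = 1/√(1 − 0.940²) = 1/√0.1164 = 2.931; τ_2 = 295.4/2.931 = 100.8 ns.
Leg 3: γ = 28.57; τ_3 = 467.4/28.57 = 16.36 ns.
Total proper time: τ_1 + 100.8 + 16.36 = 209.3, so τ_1 = 209.3 − 117.1 = 92.16 ns.
γ_1 = 399.2/92.16 = 4.332; β = √(1 − 1/γ²) = √0.9467.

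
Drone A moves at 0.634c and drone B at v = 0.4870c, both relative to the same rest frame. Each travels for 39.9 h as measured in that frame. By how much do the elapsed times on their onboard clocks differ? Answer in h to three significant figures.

|τ_A − τ_B| = 3.99 h

A: γ = 1/√(1 − 0.634²) = 1/√0.5980 = 1.293; τ_A = 39.9/1.293 = 30.86 h.
B: γ = 1/√(1 − 0.4870²) = 1/√0.7628 = 1.145; τ_B = 39.9/1.145 = 34.85 h.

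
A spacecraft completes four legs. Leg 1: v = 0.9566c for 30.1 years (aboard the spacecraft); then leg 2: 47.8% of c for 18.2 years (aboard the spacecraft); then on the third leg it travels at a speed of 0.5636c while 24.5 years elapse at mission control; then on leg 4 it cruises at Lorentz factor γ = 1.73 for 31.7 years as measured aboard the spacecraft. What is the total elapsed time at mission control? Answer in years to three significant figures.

Δt = 203 years

Leg 1: γ = 1/√(1 − 0.9566²) = 1/√0.08492 = 3.432; Δt_1 = 3.432 × 30.1 = 103.3 years.
Leg 2: β = 0.478; γ = 1/√(1 − 0.478²) = 1/√0.7715 = 1.138; Δt_2 = 1.138 × 18.2 = 20.72 years.
Leg 3: 24.5 years is already measured at mission control.
Leg 4: γ = 1.73; Δt_4 = 1.730 × 31.7 = 54.84 years.
Total: 103.3 + 20.72 + 24.50 + 54.84 years.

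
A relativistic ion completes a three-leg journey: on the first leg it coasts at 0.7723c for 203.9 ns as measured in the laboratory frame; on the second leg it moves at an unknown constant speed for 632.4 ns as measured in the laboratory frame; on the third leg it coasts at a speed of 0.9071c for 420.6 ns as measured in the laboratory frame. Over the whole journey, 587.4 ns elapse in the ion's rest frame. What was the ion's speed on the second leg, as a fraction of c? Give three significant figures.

Leg 1: γ = 1/√(1 − 0.7723²) = 1/√0.4036 = 1.574; τ_1 = 203.9/1.574 = 129.5 ns.
Leg 2: speed unknown; τ_2 = 632.4/γ_2.
Leg 3: γ = 1/√(1 − 0.9071²) = 1/√0.1772 = 2.376; τ_3 = 420.6/2.376 = 177.0 ns.
Total proper time: 129.5 + τ_2 + 177.0 = 587.4, so τ_2 = 587.4 − 306.6 = 280.8 ns.
γ_2 = 632.4/280.8 = 2.252; β = √(1 − 1/γ²) = √0.8028.

β = 0.896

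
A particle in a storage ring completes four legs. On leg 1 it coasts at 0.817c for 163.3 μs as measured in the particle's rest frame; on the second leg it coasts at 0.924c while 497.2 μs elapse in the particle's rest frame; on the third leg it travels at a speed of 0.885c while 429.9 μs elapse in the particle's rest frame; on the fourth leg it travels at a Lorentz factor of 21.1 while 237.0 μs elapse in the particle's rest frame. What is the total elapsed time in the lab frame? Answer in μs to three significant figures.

Leg 1: γ = 1/√(1 − 0.817²) = 1/√0.3325 = 1.734; Δt_1 = 1.734 × 163.3 = 283.2 μs.
Leg 2: γ = 1/√(1 − 0.924²) = 1/√0.1462 = 2.615; Δt_2 = 2.615 × 497.2 = 1300 μs.
Leg 3: γ = 1/√(1 − 0.885²) = 1/√0.2168 = 2.148; Δt_3 = 2.148 × 429.9 = 923.3 μs.
Leg 4: γ = 21.1; Δt_4 = 21.10 × 237.0 = 5001 μs.
Total: 283.2 + 1300 + 923.3 + 5001 μs.

Δt = 7510 μs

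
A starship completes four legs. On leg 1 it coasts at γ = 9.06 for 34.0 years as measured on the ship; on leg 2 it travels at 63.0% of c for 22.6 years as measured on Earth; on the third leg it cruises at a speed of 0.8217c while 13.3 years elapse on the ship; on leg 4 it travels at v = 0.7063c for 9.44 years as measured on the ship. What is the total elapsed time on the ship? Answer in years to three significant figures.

Leg 1: 34.0 years is already measured on the ship.
Leg 2: β = 0.630; γ = 1/√(1 − 0.630²) = 1/√0.6031 = 1.288; τ_2 = 22.6/1.288 = 17.55 years.
Leg 3: 13.3 years is already measured on the ship.
Leg 4: 9.44 years is already measured on the ship.
Total: 34.00 + 17.55 + 13.30 + 9.440 years.

τ = 74.3 years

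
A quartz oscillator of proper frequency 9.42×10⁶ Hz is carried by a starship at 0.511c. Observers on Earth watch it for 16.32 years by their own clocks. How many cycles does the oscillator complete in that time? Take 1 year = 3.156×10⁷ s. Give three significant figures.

N = 4.17×10¹⁵

γ = 1/√(1 − 0.511²) = 1/√0.7389 = 1.163
During 16.32 years of lab time, the oscillator's proper time advances by τ = Δt/γ = 16.32/1.163 = 14.03 years = 4.427×10⁸ s.
N = f × τ = 9.42×10⁶ × 4.427×10⁸ = 4.171×10¹⁵.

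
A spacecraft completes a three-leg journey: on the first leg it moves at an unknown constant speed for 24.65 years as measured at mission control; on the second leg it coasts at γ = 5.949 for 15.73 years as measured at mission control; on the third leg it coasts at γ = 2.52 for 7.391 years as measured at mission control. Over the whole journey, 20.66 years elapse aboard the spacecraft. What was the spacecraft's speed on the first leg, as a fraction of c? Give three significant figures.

β = 0.791

Leg 1: speed unknown; τ_1 = 24.65/γ_1.
Leg 2: γ = 5.949; τ_2 = 15.73/5.949 = 2.644 years.
Leg 3: γ = 2.52; τ_3 = 7.391/2.520 = 2.933 years.
Total proper time: τ_1 + 2.644 + 2.933 = 20.66, so τ_1 = 20.66 − 5.577 = 15.08 years.
γ_1 = 24.65/15.08 = 1.634; β = √(1 − 1/γ²) = √0.6256.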